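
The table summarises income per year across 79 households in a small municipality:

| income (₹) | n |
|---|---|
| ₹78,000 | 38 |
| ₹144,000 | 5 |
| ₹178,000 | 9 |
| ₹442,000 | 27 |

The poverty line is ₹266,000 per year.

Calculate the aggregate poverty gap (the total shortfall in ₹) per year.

₹8,546,000

Incomes under z: 38×₹78,000, 5×₹144,000, 9×₹178,000 (q = 52 of N = 79).
Individual gaps: 38×(266000−78000) = 7144000; 5×(266000−144000) = 610000; 9×(266000−178000) = 792000.
Aggregate gap = ₹8,546,000.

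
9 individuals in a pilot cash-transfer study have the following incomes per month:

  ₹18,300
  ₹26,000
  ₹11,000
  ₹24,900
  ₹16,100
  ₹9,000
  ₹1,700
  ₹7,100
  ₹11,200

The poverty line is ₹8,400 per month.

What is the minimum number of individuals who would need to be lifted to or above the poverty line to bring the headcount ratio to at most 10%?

2

2 of the 9 individuals are poor, so H = 2/9 = 0.222.
A headcount ratio of at most 10% allows at most ⌊0.10 × 9⌋ = 0 poor individuals.
So at least 2 − 0 = 2 must be lifted.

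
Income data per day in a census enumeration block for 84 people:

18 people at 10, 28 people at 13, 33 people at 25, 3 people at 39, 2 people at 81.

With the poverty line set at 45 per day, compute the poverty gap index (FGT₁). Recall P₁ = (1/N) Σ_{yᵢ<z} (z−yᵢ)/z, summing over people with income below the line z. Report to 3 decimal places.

0.583

Poor units: 18×10, 28×13, 33×25, 3×39 (q = 82 of N = 84).
Gap ratios (z−y)/z: (45−10)/45 = 0.7778 (×18); (45−13)/45 = 0.7111 (×28); (45−25)/45 = 0.4444 (×33); (45−39)/45 = 0.1333 (×3).
Sum of shortfalls = 48.977778; P₁ averages over all N: 48.977778 / 84 = 0.583.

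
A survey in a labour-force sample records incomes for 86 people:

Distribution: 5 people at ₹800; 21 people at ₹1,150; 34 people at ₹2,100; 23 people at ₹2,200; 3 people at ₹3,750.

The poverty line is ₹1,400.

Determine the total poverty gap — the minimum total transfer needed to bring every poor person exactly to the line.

Poor units: 5×₹800, 21×₹1,150 (q = 26 of N = 86).
Individual gaps: 5×(1400−800) = 3000; 21×(1400−1150) = 5250.
Aggregate gap = ₹8,250.

₹8,250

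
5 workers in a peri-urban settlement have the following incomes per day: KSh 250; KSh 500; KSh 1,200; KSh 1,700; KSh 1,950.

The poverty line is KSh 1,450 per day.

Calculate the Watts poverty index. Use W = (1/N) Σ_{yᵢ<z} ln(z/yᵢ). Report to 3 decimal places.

Incomes under z: KSh 250, KSh 500, KSh 1,200 (q = 3 of N = 5).
Log shortfalls: ln(1450/250) = 1.7579; ln(1450/500) = 1.0647; ln(1450/1200) = 0.1892.
W = 3.011811 / 5 = 0.602.

0.602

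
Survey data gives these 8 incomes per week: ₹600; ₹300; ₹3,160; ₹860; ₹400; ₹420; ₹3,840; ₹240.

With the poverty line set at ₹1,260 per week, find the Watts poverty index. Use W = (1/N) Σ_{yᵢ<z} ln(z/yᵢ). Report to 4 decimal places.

0.8079

Poor units: ₹240, ₹300, ₹400, ₹420, ₹600, ₹860 (q = 6 of N = 8).
Log shortfalls: ln(1260/240) = 1.6582; ln(1260/300) = 1.4351; ln(1260/400) = 1.1474; ln(1260/420) = 1.0986; ln(1260/600) = 0.7419; ln(1260/860) = 0.3819.
W = 6.463199 / 8 = 0.8079.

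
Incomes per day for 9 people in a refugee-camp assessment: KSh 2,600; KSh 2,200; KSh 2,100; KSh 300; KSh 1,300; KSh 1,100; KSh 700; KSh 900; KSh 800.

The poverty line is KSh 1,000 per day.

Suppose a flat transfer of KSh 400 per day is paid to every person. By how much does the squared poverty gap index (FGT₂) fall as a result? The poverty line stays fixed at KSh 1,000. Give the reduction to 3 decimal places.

0.060

Before: below the line — KSh 300, KSh 700, KSh 800, KSh 900; squared poverty gap index (FGT₂) = 0.07000.
After the KSh 400 transfer: below the line — KSh 700; squared poverty gap index (FGT₂) = 0.01000.
Reduction = 0.07000 − 0.01000 = 0.060.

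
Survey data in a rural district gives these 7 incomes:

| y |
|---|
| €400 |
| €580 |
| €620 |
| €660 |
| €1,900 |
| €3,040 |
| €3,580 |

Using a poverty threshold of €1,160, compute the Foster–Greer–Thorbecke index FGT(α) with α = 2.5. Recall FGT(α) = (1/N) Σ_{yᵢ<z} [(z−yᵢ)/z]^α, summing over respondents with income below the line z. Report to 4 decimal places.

0.1134

Below z: €400, €580, €620, €660 (q = 4 of N = 7).
Normalized shortfalls: (1160−400)/1160 = 0.6552; (1160−580)/1160 = 0.5000; (1160−620)/1160 = 0.4655; (1160−660)/1160 = 0.4310.
Raised to α = 2.5: 0.34745; 0.17678; 0.14786; 0.12198.
Sum = 0.794058; FGT(2.5) = 0.794058 / 7 = 0.1134.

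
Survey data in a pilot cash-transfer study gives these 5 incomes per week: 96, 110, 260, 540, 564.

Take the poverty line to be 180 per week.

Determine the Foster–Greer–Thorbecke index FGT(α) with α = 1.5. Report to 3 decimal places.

Below the line: 96, 110 (q = 2 of N = 5).
Relative gaps: (180−96)/180 = 0.4667; (180−110)/180 = 0.3889.
Raised to α = 1.5: 0.31879; 0.24251.
Sum = 0.561309; FGT(1.5) = 0.561309 / 5 = 0.112.

0.112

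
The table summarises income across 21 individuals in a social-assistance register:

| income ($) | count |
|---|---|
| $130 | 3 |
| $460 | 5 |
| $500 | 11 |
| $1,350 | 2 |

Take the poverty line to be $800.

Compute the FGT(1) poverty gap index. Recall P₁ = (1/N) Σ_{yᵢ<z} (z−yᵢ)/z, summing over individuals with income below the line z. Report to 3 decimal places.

Poor units: 3×$130, 5×$460, 11×$500 (q = 19 of N = 21).
Shortfall ratios: (800−130)/800 = 0.8375 (×3); (800−460)/800 = 0.4250 (×5); (800−500)/800 = 0.3750 (×11).
Σ = 8.762500. Dividing by the full population N = 21 gives P₁ = 0.417.

0.417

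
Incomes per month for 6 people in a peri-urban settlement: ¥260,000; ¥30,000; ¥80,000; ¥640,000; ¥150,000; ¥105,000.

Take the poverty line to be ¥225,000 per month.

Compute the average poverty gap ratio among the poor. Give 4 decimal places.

0.5944

Below the line: ¥30,000, ¥80,000, ¥105,000, ¥150,000 (q = 4 of N = 6).
Relative gaps: 0.8667, 0.6444, 0.5333, 0.3333; sum = 2.377778.
The income-gap ratio divides by q (the poor only): 2.377778 / 4 = 0.5944.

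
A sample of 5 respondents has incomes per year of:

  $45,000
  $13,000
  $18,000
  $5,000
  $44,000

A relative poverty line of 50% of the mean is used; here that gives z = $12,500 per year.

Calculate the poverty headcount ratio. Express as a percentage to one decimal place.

20.0%

1 of the 5 respondents have income below $12,500.
H = 1/5 = 20.0%.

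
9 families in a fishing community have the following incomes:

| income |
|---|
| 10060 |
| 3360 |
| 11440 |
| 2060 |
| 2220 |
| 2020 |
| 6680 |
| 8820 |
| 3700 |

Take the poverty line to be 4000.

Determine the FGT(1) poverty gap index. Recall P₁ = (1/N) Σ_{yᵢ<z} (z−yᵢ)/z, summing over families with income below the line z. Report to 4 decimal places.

0.1844

Below the line: 2020, 2060, 2220, 3360, 3700 (q = 5 of N = 9).
Shortfall ratios: (4000−2020)/4000 = 0.4950; (4000−2060)/4000 = 0.4850; (4000−2220)/4000 = 0.4450; (4000−3360)/4000 = 0.1600; (4000−3700)/4000 = 0.0750.
Sum of shortfalls = 1.660000; P₁ averages over all N: 1.660000 / 9 = 0.1844.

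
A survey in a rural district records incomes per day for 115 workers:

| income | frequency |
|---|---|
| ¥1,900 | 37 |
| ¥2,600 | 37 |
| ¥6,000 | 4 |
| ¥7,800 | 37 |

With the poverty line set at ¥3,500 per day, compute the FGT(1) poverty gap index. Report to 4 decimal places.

0.2298

Below z: 37×¥1,900, 37×¥2,600 (q = 74 of N = 115).
Shortfall ratios: (3500−1900)/3500 = 0.4571 (×37); (3500−2600)/3500 = 0.2571 (×37).
Σ = 26.428571. Dividing by the full population N = 115 gives P₁ = 0.2298.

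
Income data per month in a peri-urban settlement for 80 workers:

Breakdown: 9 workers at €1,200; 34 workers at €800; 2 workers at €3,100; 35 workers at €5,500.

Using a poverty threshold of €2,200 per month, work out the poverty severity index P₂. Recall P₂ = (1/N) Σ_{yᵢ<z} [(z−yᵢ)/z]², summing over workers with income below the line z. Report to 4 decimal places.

Poor units: 34×€800, 9×€1,200 (q = 43 of N = 80).
Gap ratios (z−y)/z: (2200−800)/2200 = 0.6364 (×34); (2200−1200)/2200 = 0.4545 (×9).
Squared: 0.4050 (×34); 0.2066 (×9).
Sum = 15.628099; P₂ = 15.628099 / 80 = 0.1954.

0.1954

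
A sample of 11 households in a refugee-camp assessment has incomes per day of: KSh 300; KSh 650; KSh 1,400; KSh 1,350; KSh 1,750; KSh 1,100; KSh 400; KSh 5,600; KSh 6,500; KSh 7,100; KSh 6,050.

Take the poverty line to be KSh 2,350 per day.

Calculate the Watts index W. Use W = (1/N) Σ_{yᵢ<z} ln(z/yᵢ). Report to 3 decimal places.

Below z: KSh 300, KSh 400, KSh 650, KSh 1,100, KSh 1,350, KSh 1,400, KSh 1,750 (q = 7 of N = 11).
ln(z/y) terms: ln(2350/300) = 2.0584; ln(2350/400) = 1.7707; ln(2350/650) = 1.2852; ln(2350/1100) = 0.7591; ln(2350/1350) = 0.5543; ln(2350/1400) = 0.5179; ln(2350/1750) = 0.2948.
W = 7.240451 / 11 = 0.658.

0.658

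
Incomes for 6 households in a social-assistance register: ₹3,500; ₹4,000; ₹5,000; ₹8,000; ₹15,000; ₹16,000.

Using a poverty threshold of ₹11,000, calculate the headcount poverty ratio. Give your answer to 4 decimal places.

0.6667

4 of the 6 households have income below ₹11,000.
H = 4/6 = 0.6667.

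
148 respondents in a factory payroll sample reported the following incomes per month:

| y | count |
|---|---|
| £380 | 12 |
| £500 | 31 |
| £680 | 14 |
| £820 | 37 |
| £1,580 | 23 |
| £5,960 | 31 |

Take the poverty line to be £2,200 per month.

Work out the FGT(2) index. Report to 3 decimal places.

Below z: 12×£380, 31×£500, 14×£680, 37×£820, 23×£1,580 (q = 117 of N = 148).
Normalized shortfalls: (2200−380)/2200 = 0.8273 (×12); (2200−500)/2200 = 0.7727 (×31); (2200−680)/2200 = 0.6909 (×14); (2200−820)/2200 = 0.6273 (×37); (2200−1580)/2200 = 0.2818 (×23).
Squared: 0.6844 (×12); 0.5971 (×31); 0.4774 (×14); 0.3935 (×37); 0.0794 (×23).
Sum = 49.790992; P₂ = 49.790992 / 148 = 0.336.

0.336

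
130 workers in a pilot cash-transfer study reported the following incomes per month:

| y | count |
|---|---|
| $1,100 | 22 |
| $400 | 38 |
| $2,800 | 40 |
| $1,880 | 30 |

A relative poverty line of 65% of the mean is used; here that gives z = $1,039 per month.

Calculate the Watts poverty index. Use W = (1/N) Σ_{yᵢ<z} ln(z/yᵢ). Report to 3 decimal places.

Poor units: 38×$400 (q = 38 of N = 130).
Log gaps: ln(1039/400) = 0.9545 (×38).
W = 36.272879 / 130 = 0.279.

0.279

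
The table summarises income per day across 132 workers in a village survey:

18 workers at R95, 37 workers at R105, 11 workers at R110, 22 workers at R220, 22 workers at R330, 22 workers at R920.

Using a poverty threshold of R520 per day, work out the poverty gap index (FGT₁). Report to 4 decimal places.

0.5579

Below z: 18×R95, 37×R105, 11×R110, 22×R220, 22×R330 (q = 110 of N = 132).
Relative gaps: (520−95)/520 = 0.8173 (×18); (520−105)/520 = 0.7981 (×37); (520−110)/520 = 0.7885 (×11); (520−220)/520 = 0.5769 (×22); (520−330)/520 = 0.3654 (×22).
Sum of shortfalls = 73.644231; P₁ averages over all N: 73.644231 / 132 = 0.5579.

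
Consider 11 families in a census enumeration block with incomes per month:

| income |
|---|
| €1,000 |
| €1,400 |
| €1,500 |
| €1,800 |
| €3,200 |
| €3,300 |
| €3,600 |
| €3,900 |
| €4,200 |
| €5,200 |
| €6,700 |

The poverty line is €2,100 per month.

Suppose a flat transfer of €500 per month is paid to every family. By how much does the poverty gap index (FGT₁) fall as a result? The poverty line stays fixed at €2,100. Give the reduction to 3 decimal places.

0.078

Before: below the line — €1,000, €1,400, €1,500, €1,800; poverty gap index (FGT₁) = 0.11688.
After the €500 transfer: below the line — €1,500, €1,900, €2,000; poverty gap index (FGT₁) = 0.03896.
Reduction = 0.11688 − 0.03896 = 0.078.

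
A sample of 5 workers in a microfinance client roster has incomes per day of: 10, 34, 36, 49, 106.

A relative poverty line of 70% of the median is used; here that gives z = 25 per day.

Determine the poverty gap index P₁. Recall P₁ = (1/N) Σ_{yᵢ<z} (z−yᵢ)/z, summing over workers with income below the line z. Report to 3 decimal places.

0.120

Below the line: 10 (q = 1 of N = 5).
Normalized shortfalls: (25−10)/25 = 0.6000.
Σ = 0.600000. Dividing by the full population N = 5 gives P₁ = 0.120.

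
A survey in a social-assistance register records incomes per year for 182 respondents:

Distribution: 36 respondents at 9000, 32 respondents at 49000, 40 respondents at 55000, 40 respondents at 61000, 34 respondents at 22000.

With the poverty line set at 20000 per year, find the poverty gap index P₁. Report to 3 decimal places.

0.109

Below z: 36×9000 (q = 36 of N = 182).
Shortfall ratios: (20000−9000)/20000 = 0.5500 (×36).
Σ = 19.800000. Dividing by the full population N = 182 gives P₁ = 0.109.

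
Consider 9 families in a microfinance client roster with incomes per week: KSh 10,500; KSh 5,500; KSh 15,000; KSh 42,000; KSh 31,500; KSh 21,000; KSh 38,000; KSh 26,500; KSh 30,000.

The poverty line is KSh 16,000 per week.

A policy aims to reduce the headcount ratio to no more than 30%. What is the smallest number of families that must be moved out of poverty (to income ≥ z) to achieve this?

3 of the 9 families are poor, so H = 3/9 = 0.333.
A headcount ratio of at most 30% allows at most ⌊0.30 × 9⌋ = 2 poor families.
So at least 3 − 2 = 1 must be lifted.

1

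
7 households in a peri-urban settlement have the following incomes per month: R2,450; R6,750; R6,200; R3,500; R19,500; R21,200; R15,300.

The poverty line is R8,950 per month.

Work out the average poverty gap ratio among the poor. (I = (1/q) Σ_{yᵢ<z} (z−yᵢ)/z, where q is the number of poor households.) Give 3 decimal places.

0.472

Poor units: R2,450, R3,500, R6,200, R6,750 (q = 4 of N = 7).
Shortfall ratios (z−y)/z: 0.7263, 0.6089, 0.3073, 0.2458; sum = 1.888268.
The income-gap ratio divides by q (the poor only): 1.888268 / 4 = 0.472.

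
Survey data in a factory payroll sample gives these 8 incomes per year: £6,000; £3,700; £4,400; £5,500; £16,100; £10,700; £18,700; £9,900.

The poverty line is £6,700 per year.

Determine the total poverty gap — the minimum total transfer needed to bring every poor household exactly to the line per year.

Poor units: £3,700, £4,400, £5,500, £6,000 (q = 4 of N = 8).
Individual gaps: 6700−3700 = 3000; 6700−4400 = 2300; 6700−5500 = 1200; 6700−6000 = 700.
Aggregate gap = £7,200.

£7,200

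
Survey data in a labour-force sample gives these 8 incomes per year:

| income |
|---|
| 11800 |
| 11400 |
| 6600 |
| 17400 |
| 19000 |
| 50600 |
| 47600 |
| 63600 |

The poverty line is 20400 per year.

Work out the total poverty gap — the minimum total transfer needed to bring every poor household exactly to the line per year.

35800

Incomes under z: 6600, 11400, 11800, 17400, 19000 (q = 5 of N = 8).
Individual gaps: 20400−6600 = 13800; 20400−11400 = 9000; 20400−11800 = 8600; 20400−17400 = 3000; 20400−19000 = 1400.
Aggregate gap = 35800.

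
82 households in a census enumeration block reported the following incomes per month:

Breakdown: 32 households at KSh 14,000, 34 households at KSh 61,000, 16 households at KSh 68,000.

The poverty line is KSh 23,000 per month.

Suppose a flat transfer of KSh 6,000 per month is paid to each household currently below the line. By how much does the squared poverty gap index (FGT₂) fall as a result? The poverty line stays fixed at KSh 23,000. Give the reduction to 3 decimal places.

0.053

Before: below the line — 32×KSh 14,000; squared poverty gap index (FGT₂) = 0.05975.
After the KSh 6,000 transfer: below the line — 32×KSh 20,000; squared poverty gap index (FGT₂) = 0.00664.
Reduction = 0.05975 − 0.00664 = 0.053.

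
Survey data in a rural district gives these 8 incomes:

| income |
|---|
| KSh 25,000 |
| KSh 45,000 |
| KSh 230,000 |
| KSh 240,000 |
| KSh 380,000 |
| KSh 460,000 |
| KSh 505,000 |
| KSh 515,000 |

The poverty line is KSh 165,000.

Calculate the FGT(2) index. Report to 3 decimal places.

Below the line: KSh 25,000, KSh 45,000 (q = 2 of N = 8).
Normalized shortfalls: (165000−25000)/165000 = 0.8485; (165000−45000)/165000 = 0.7273.
Squared: 0.7199; 0.5289.
Sum = 1.248852; P₂ = 1.248852 / 8 = 0.156.

0.156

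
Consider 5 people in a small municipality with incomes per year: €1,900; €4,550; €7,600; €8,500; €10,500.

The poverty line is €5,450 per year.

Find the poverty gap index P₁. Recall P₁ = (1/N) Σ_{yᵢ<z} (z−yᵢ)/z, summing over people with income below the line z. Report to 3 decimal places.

0.163

Poor units: €1,900, €4,550 (q = 2 of N = 5).
Relative gaps: (5450−1900)/5450 = 0.6514; (5450−4550)/5450 = 0.1651.
Sum of shortfalls = 0.816514; P₁ averages over all N: 0.816514 / 5 = 0.163.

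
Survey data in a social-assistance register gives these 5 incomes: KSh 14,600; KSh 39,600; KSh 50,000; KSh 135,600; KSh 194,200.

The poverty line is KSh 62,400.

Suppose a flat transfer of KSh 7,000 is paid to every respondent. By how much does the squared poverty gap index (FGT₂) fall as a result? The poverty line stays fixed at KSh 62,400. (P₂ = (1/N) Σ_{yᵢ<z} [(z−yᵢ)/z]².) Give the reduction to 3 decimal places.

0.052

Before: below the line — KSh 14,600, KSh 39,600, KSh 50,000; squared poverty gap index (FGT₂) = 0.15196.
After the KSh 7,000 transfer: below the line — KSh 21,600, KSh 46,600, KSh 57,000; squared poverty gap index (FGT₂) = 0.09982.
Reduction = 0.15196 − 0.09982 = 0.052.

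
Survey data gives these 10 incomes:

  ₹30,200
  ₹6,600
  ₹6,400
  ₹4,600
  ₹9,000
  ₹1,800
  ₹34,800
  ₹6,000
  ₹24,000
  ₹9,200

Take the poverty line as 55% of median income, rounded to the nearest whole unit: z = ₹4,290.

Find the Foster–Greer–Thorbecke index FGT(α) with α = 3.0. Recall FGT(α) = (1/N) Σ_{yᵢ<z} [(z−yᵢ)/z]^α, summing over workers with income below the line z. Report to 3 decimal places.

0.020

Below z: ₹1,800 (q = 1 of N = 10).
Gap ratios (z−y)/z: (4290−1800)/4290 = 0.5804.
Raised to α = 3.0: 0.19554.
Sum = 0.195536; FGT(3.0) = 0.195536 / 10 = 0.020.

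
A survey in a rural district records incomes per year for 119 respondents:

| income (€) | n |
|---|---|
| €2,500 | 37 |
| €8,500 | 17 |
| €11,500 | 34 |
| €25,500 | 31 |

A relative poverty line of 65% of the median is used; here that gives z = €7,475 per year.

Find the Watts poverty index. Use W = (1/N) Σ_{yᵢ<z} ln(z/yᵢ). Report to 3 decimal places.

Poor units: 37×€2,500 (q = 37 of N = 119).
Log gaps: ln(7475/2500) = 1.0953 (×37).
W = 40.525115 / 119 = 0.341.

0.341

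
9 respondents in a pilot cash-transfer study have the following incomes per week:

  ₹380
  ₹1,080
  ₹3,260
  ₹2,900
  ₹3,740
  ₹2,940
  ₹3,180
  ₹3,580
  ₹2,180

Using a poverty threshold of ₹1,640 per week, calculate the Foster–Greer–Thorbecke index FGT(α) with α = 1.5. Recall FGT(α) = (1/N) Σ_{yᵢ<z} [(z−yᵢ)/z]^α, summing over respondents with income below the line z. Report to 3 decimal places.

0.097

Below the line: ₹380, ₹1,080 (q = 2 of N = 9).
Gap ratios (z−y)/z: (1640−380)/1640 = 0.7683; (1640−1080)/1640 = 0.3415.
Raised to α = 1.5: 0.67343; 0.19953.
Sum = 0.872960; FGT(1.5) = 0.872960 / 9 = 0.097.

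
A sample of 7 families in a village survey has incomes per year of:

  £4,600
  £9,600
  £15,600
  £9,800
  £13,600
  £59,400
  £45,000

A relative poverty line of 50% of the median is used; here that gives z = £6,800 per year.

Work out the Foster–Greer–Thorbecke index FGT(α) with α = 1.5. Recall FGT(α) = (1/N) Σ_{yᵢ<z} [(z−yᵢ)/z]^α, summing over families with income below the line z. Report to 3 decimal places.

0.026

Incomes under z: £4,600 (q = 1 of N = 7).
Relative gaps: (6800−4600)/6800 = 0.3235.
Raised to α = 1.5: 0.18402.
Sum = 0.184022; FGT(1.5) = 0.184022 / 7 = 0.026.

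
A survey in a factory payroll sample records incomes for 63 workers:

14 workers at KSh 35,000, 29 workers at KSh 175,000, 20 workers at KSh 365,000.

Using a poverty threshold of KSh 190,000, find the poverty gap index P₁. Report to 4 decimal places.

0.2176

Incomes under z: 14×KSh 35,000, 29×KSh 175,000 (q = 43 of N = 63).
Gap ratios (z−y)/z: (190000−35000)/190000 = 0.8158 (×14); (190000−175000)/190000 = 0.0789 (×29).
Sum of shortfalls = 13.710526; P₁ averages over all N: 13.710526 / 63 = 0.2176.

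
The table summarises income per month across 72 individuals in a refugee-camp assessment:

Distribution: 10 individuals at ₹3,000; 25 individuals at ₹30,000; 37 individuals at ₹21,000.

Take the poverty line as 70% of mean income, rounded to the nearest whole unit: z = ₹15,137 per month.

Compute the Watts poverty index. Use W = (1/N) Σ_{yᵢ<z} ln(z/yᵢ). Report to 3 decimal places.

0.225

Below z: 10×₹3,000 (q = 10 of N = 72).
Log gaps: ln(15137/3000) = 1.6185 (×10).
W = 16.185298 / 72 = 0.225.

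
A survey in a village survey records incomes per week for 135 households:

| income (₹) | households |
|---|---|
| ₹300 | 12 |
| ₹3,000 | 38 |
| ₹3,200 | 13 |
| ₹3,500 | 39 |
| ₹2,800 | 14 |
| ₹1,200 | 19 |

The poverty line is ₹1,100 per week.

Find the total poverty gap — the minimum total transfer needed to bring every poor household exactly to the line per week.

Incomes under z: 12×₹300 (q = 12 of N = 135).
Individual gaps: 12×(1100−300) = 9600.
Aggregate gap = ₹9,600.

₹9,600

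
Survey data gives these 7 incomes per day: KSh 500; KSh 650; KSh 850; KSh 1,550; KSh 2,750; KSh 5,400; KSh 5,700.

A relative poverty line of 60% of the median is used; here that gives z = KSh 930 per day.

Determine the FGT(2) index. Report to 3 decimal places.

0.045

Below z: KSh 500, KSh 650, KSh 850 (q = 3 of N = 7).
Gap ratios (z−y)/z: (930−500)/930 = 0.4624; (930−650)/930 = 0.3011; (930−850)/930 = 0.0860.
Squared: 0.2138; 0.0906; 0.0074.
Sum = 0.311828; P₂ = 0.311828 / 7 = 0.045.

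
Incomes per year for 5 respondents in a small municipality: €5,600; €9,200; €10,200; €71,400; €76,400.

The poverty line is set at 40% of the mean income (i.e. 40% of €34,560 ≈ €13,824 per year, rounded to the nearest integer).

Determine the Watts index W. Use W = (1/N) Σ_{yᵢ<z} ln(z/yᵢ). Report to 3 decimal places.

Poor units: €5,600, €9,200, €10,200 (q = 3 of N = 5).
ln(z/y) terms: ln(13824/5600) = 0.9036; ln(13824/9200) = 0.4072; ln(13824/10200) = 0.3040.
W = 1.614861 / 5 = 0.323.

0.323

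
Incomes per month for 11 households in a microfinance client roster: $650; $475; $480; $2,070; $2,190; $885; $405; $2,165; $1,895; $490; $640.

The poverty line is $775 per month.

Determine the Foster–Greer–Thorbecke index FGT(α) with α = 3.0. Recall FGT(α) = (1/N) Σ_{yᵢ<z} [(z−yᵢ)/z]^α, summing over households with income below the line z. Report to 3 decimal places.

0.026

Incomes under z: $405, $475, $480, $490, $640, $650 (q = 6 of N = 11).
Shortfall ratios: (775−405)/775 = 0.4774; (775−475)/775 = 0.3871; (775−480)/775 = 0.3806; (775−490)/775 = 0.3677; (775−640)/775 = 0.1742; (775−650)/775 = 0.1613.
Raised to α = 3.0: 0.10882; 0.05800; 0.05515; 0.04973; 0.00529; 0.00420.
Sum = 0.281187; FGT(3.0) = 0.281187 / 11 = 0.026.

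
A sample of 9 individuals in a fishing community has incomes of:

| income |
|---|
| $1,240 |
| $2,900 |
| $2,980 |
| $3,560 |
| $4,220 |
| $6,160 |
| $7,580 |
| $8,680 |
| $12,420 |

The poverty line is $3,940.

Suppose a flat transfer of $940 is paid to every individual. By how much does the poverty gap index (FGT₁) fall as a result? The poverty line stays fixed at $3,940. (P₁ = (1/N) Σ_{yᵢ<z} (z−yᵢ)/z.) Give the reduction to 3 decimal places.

Before: below the line — $1,240, $2,900, $2,980, $3,560; poverty gap index (FGT₁) = 0.14326.
After the $940 transfer: below the line — $2,180, $3,840, $3,920; poverty gap index (FGT₁) = 0.05302.
Reduction = 0.14326 − 0.05302 = 0.090.

0.090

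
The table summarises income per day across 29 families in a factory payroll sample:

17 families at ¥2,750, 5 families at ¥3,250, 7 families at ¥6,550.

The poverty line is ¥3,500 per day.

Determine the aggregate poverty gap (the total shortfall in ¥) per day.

¥14,000

Incomes under z: 17×¥2,750, 5×¥3,250 (q = 22 of N = 29).
Individual gaps: 17×(3500−2750) = 12750; 5×(3500−3250) = 1250.
Aggregate gap = ¥14,000.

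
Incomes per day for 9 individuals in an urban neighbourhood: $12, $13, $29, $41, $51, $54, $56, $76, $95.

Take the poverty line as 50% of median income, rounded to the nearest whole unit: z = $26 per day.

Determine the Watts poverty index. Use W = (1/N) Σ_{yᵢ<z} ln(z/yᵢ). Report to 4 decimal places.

0.1629

Poor units: $12, $13 (q = 2 of N = 9).
ln(z/y) terms: ln(26/12) = 0.7732; ln(26/13) = 0.6931.
W = 1.466337 / 9 = 0.1629.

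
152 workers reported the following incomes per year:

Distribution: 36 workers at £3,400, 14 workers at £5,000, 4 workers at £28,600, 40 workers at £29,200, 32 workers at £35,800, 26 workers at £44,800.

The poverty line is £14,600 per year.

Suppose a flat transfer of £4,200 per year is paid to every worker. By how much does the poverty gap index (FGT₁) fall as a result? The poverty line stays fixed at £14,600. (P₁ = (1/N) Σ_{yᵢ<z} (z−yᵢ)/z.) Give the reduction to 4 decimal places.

0.0946

Before: below the line — 36×£3,400, 14×£5,000; poverty gap index (FGT₁) = 0.242249.
After the £4,200 transfer: below the line — 36×£7,600, 14×£9,200; poverty gap index (FGT₁) = 0.147621.
Reduction = 0.242249 − 0.147621 = 0.0946.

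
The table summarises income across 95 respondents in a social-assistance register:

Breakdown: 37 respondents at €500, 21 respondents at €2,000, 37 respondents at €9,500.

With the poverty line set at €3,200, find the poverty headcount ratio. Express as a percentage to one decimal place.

61.1%

58 of the 95 respondents have income below €3,200.
H = 58/95 = 61.1%.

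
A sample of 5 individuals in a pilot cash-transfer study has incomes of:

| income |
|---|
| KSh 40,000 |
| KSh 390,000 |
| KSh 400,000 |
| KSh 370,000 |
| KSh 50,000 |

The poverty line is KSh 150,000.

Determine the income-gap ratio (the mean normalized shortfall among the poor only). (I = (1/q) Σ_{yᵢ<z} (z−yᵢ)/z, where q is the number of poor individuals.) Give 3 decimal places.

Incomes under z: KSh 40,000, KSh 50,000 (q = 2 of N = 5).
Relative gaps: 0.7333, 0.6667; sum = 1.400000.
I averages over the q = 2 poor units only: 1.400000 / 2 = 0.700.

0.700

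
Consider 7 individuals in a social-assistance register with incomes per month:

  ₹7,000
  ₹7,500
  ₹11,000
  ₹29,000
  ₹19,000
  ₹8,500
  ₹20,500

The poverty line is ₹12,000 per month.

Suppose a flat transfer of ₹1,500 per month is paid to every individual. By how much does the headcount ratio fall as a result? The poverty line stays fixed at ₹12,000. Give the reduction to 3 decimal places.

0.143

Before: below the line — ₹7,000, ₹7,500, ₹8,500, ₹11,000; headcount ratio = 0.57143.
After the ₹1,500 transfer: below the line — ₹8,500, ₹9,000, ₹10,000; headcount ratio = 0.42857.
Reduction = 0.57143 − 0.42857 = 0.143.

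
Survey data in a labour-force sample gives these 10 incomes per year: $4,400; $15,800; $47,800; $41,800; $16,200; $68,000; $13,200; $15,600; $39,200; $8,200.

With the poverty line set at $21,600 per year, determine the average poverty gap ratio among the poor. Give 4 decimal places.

Incomes under z: $4,400, $8,200, $13,200, $15,600, $15,800, $16,200 (q = 6 of N = 10).
Shortfall ratios (z−y)/z: 0.7963, 0.6204, 0.3889, 0.2778, 0.2685, 0.2500; sum = 2.601852.
I averages over the q = 6 poor units only: 2.601852 / 6 = 0.4336.

0.4336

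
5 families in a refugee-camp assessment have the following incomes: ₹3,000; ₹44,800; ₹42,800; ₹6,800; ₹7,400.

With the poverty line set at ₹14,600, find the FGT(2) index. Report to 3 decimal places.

Below the line: ₹3,000, ₹6,800, ₹7,400 (q = 3 of N = 5).
Normalized shortfalls: (14600−3000)/14600 = 0.7945; (14600−6800)/14600 = 0.5342; (14600−7400)/14600 = 0.4932.
Squared: 0.6313; 0.2854; 0.2432.
Sum = 1.159880; P₂ = 1.159880 / 5 = 0.232.

0.232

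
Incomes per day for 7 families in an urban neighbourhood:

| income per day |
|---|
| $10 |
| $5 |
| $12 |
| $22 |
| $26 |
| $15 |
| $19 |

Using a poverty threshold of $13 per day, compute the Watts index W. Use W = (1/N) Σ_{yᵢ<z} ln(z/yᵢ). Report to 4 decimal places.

Incomes under z: $5, $10, $12 (q = 3 of N = 7).
Log shortfalls: ln(13/5) = 0.9555; ln(13/10) = 0.2624; ln(13/12) = 0.0800.
W = 1.297918 / 7 = 0.1854.

0.1854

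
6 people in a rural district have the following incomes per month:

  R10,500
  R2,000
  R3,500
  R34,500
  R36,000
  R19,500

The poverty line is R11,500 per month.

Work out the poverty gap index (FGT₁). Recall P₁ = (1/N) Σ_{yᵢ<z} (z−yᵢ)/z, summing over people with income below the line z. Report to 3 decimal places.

Poor units: R2,000, R3,500, R10,500 (q = 3 of N = 6).
Shortfall ratios: (11500−2000)/11500 = 0.8261; (11500−3500)/11500 = 0.6957; (11500−10500)/11500 = 0.0870.
Σ = 1.608696. Dividing by the full population N = 6 gives P₁ = 0.268.

0.268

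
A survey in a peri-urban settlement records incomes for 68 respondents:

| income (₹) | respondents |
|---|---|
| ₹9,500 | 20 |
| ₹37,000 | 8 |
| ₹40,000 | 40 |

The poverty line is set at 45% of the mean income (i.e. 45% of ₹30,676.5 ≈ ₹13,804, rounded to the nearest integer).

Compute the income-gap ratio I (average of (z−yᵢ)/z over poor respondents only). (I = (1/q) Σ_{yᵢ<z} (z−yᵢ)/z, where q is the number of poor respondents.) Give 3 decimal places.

Poor units: 20×₹9,500 (q = 20 of N = 68).
Shortfall ratios (z−y)/z: 0.3118 (×20); sum = 6.235874.
The income-gap ratio divides by q (the poor only): 6.235874 / 20 = 0.312.

0.312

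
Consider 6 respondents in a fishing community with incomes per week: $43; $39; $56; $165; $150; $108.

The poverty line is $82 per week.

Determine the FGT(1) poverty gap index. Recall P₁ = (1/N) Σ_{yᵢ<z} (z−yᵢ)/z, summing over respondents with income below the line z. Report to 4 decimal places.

Poor units: $39, $43, $56 (q = 3 of N = 6).
Shortfall ratios: (82−39)/82 = 0.5244; (82−43)/82 = 0.4756; (82−56)/82 = 0.3171.
Σ = 1.317073. Dividing by the full population N = 6 gives P₁ = 0.2195.

0.2195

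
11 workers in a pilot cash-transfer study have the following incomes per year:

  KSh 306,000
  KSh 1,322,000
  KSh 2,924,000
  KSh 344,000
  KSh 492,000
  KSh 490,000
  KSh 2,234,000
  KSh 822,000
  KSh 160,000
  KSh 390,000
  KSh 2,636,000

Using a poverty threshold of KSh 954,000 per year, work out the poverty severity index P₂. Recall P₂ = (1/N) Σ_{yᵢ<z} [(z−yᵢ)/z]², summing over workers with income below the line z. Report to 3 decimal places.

0.218

Below the line: KSh 160,000, KSh 306,000, KSh 344,000, KSh 390,000, KSh 490,000, KSh 492,000, KSh 822,000 (q = 7 of N = 11).
Relative gaps: (954000−160000)/954000 = 0.8323; (954000−306000)/954000 = 0.6792; (954000−344000)/954000 = 0.6394; (954000−390000)/954000 = 0.5912; (954000−490000)/954000 = 0.4864; (954000−492000)/954000 = 0.4843; (954000−822000)/954000 = 0.1384.
Squared: 0.6927; 0.4614; 0.4088; 0.3495; 0.2366; 0.2345; 0.0191.
Sum = 2.402661; P₂ = 2.402661 / 11 = 0.218.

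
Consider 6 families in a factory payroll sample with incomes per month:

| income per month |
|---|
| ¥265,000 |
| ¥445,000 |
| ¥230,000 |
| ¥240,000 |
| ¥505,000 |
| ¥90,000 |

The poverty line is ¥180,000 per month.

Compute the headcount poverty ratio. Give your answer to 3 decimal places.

0.167

1 of the 6 families have income below ¥180,000.
H = 1/6 = 0.167.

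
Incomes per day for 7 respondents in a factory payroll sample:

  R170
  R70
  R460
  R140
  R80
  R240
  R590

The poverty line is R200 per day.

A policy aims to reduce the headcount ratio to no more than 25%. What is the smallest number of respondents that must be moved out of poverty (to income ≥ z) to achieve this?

3

Currently q = 4 of N = 7 are below the line (H = 0.571).
A headcount ratio of at most 25% allows at most ⌊0.25 × 7⌋ = 1 poor respondents.
So at least 4 − 1 = 3 must be lifted.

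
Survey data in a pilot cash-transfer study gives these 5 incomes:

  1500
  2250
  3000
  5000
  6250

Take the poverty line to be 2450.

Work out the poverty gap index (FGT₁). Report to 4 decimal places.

0.0939

Below z: 1500, 2250 (q = 2 of N = 5).
Relative gaps: (2450−1500)/2450 = 0.3878; (2450−2250)/2450 = 0.0816.
Σ = 0.469388. Dividing by the full population N = 5 gives P₁ = 0.0939.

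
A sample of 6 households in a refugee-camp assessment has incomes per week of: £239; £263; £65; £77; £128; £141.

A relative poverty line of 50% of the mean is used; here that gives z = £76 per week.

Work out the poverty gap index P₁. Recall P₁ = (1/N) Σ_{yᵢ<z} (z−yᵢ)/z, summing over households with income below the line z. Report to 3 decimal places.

0.024

Incomes under z: £65 (q = 1 of N = 6).
Gap ratios (z−y)/z: (76−65)/76 = 0.1447.
Σ = 0.144737. Dividing by the full population N = 6 gives P₁ = 0.024.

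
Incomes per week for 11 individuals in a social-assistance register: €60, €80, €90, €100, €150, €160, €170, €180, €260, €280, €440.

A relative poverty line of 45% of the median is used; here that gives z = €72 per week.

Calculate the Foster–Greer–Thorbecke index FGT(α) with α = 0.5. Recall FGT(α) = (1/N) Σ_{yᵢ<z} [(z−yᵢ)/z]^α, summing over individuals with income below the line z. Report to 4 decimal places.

0.0371

Poor units: €60 (q = 1 of N = 11).
Normalized shortfalls: (72−60)/72 = 0.1667.
Raised to α = 0.5: 0.40825.
Sum = 0.408248; FGT(0.5) = 0.408248 / 11 = 0.0371.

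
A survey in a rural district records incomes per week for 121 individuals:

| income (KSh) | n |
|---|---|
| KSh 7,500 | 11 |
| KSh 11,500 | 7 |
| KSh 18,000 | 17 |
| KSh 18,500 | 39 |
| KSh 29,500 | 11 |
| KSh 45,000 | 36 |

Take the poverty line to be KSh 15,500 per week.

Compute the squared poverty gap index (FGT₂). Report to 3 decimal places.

Below z: 11×KSh 7,500, 7×KSh 11,500 (q = 18 of N = 121).
Shortfall ratios: (15500−7500)/15500 = 0.5161 (×11); (15500−11500)/15500 = 0.2581 (×7).
Squared: 0.2664 (×11); 0.0666 (×7).
Sum = 3.396462; P₂ = 3.396462 / 121 = 0.028.

0.028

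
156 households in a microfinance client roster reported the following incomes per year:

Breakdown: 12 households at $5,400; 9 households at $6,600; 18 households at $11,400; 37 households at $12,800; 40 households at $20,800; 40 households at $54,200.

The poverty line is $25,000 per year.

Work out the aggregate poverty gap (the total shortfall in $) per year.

Below z: 12×$5,400, 9×$6,600, 18×$11,400, 37×$12,800, 40×$20,800 (q = 116 of N = 156).
Individual gaps: 12×(25000−5400) = 235200; 9×(25000−6600) = 165600; 18×(25000−11400) = 244800; 37×(25000−12800) = 451400; 40×(25000−20800) = 168000.
Aggregate gap = $1,265,000.

$1,265,000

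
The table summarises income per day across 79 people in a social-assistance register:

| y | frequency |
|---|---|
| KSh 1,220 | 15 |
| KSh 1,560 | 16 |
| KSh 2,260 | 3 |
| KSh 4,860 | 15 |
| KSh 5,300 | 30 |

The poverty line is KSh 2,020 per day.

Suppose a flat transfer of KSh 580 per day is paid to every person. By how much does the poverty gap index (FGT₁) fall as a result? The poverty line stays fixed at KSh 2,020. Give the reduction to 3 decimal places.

0.101

Before: below the line — 15×KSh 1,220, 16×KSh 1,560; poverty gap index (FGT₁) = 0.12132.
After the KSh 580 transfer: below the line — 15×KSh 1,800; poverty gap index (FGT₁) = 0.02068.
Reduction = 0.12132 − 0.02068 = 0.101.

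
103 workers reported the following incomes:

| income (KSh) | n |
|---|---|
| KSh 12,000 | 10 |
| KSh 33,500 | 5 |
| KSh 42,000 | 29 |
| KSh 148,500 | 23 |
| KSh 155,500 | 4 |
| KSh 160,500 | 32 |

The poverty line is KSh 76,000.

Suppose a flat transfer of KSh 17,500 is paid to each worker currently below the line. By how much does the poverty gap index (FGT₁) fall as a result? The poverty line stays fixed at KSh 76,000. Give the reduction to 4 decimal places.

Before: below the line — 10×KSh 12,000, 5×KSh 33,500, 29×KSh 42,000; poverty gap index (FGT₁) = 0.234862.
After the KSh 17,500 transfer: below the line — 10×KSh 29,500, 5×KSh 51,000, 29×KSh 59,500; poverty gap index (FGT₁) = 0.136497.
Reduction = 0.234862 − 0.136497 = 0.0984.

0.0984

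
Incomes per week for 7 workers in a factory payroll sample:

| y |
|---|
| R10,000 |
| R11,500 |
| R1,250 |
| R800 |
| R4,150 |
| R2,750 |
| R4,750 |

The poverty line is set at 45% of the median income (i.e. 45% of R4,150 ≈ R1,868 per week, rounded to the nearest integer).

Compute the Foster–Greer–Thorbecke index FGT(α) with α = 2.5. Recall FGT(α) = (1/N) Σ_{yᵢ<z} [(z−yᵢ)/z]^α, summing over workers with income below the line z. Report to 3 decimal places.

0.044

Poor units: R800, R1,250 (q = 2 of N = 7).
Shortfall ratios: (1868−800)/1868 = 0.5717; (1868−1250)/1868 = 0.3308.
Raised to α = 2.5: 0.24716; 0.06295.
Sum = 0.310119; FGT(2.5) = 0.310119 / 7 = 0.044.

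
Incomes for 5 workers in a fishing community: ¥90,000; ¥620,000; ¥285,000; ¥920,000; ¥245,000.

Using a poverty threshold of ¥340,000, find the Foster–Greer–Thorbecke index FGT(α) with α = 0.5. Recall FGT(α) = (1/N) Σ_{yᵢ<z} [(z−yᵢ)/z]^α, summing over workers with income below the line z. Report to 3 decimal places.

0.358

Below the line: ¥90,000, ¥245,000, ¥285,000 (q = 3 of N = 5).
Relative gaps: (340000−90000)/340000 = 0.7353; (340000−245000)/340000 = 0.2794; (340000−285000)/340000 = 0.1618.
Raised to α = 0.5: 0.85749; 0.52859; 0.40220.
Sum = 1.788287; FGT(0.5) = 1.788287 / 5 = 0.358.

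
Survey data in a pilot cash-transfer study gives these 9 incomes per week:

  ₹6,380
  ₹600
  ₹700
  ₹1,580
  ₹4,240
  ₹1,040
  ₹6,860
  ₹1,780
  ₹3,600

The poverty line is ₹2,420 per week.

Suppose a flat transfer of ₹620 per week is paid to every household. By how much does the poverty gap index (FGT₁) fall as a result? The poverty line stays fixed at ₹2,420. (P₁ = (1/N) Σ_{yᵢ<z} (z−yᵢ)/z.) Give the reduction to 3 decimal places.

Before: below the line — ₹600, ₹700, ₹1,040, ₹1,580, ₹1,780; poverty gap index (FGT₁) = 0.29385.
After the ₹620 transfer: below the line — ₹1,220, ₹1,320, ₹1,660, ₹2,200, ₹2,400; poverty gap index (FGT₁) = 0.15152.
Reduction = 0.29385 − 0.15152 = 0.142.

0.142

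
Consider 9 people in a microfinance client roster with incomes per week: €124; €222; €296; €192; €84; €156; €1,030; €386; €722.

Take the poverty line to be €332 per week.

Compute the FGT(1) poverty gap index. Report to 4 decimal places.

Poor units: €84, €124, €156, €192, €222, €296 (q = 6 of N = 9).
Normalized shortfalls: (332−84)/332 = 0.7470; (332−124)/332 = 0.6265; (332−156)/332 = 0.5301; (332−192)/332 = 0.4217; (332−222)/332 = 0.3313; (332−296)/332 = 0.1084.
Sum of shortfalls = 2.765060; P₁ averages over all N: 2.765060 / 9 = 0.3072.

0.3072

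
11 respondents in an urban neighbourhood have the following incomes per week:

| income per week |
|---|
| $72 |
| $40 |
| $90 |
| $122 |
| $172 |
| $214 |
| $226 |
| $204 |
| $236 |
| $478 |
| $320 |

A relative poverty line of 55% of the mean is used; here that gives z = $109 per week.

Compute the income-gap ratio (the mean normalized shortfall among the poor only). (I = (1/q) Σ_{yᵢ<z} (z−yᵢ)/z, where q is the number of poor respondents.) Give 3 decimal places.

0.382

Poor units: $40, $72, $90 (q = 3 of N = 11).
Shortfall ratios (z−y)/z: 0.6330, 0.3394, 0.1743; sum = 1.146789.
I averages over the q = 3 poor units only: 1.146789 / 3 = 0.382.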